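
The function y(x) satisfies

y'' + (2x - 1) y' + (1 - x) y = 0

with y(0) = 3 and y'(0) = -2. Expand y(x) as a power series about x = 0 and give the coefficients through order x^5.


Ansatz: y(x) = sum_{n>=0} a_n x^n, so y'(x) = sum_{n>=1} n a_n x^(n-1) and y''(x) = sum_{n>=2} n(n-1) a_n x^(n-2).
Substitute into P(x) y'' + Q(x) y' + R(x) y = 0 with P(x) = 1, Q(x) = 2x - 1, R(x) = 1 - x, and match powers of x.
Initial conditions: a_0 = 3, a_1 = -2.
Setting the coefficient of each power of x to zero and solving order by order (substituting the coefficients already found):
  x^0: 2 a_2 - a_1 + a_0 = 0  ->  2 a_2 = a_1 - a_0 = -5  ->  a_2 = -5/2
  x^1: 6 a_3 - 2 a_2 + 3 a_1 - a_0 = 0  ->  6 a_3 = 2 a_2 - 3 a_1 + a_0 = 4  ->  a_3 = 2/3
  x^2: 12 a_4 - 3 a_3 + 5 a_2 - a_1 = 0  ->  12 a_4 = 3 a_3 - 5 a_2 + a_1 = 25/2  ->  a_4 = 25/24
  x^3: 20 a_5 - 4 a_4 + 7 a_3 - a_2 = 0  ->  20 a_5 = 4 a_4 - 7 a_3 + a_2 = -3  ->  a_5 = -3/20
Truncated series: y(x) = 3 - 2 x - (5/2) x^2 + (2/3) x^3 + (25/24) x^4 - (3/20) x^5 + O(x^6).

a_0 = 3; a_1 = -2; a_2 = -5/2; a_3 = 2/3; a_4 = 25/24; a_5 = -3/20


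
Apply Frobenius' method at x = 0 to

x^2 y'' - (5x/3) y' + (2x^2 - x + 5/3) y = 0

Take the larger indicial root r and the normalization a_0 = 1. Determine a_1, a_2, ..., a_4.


Write in Frobenius form y'' + (p(x)/x) y' + (q(x)/x^2) y = 0:
  p(x) = -5/3,  q(x) = 2x^2 - x + 5/3.
Indicial equation: r(r-1) + (-5/3) r + (5/3) = 0 -> roots r_1 = 5/3, r_2 = 1.
Take r = r_1 = 5/3. Let y(x) = x^r sum_{n>=0} a_n x^n with a_0 = 1.
Substitute y = x^r sum a_n x^n and match x^{r+n}. The recurrence is
  D(n) a_n - 1 a_{n-1} + 2 a_{n-2} = 0,  where D(n) = (r+n)(r+n-1) + (-5/3)(r+n) + (5/3).
  a_n = [1 a_{n-1} - 2 a_{n-2}] / D(n).
Since the indicial polynomial factors as (r - r_1)(r - r_2), D(n) = (r_1 + n - r_1)(r_1 + n - r_2) = n(n + 2/3).
Evaluating step by step (a_0 = 1):
  n = 1: D(1) = 1(1 + 2/3) = 5/3; numerator = 1(1) = 1; a_1 = (1)/(5/3) = 3/5
  n = 2: D(2) = 2(2 + 2/3) = 16/3; numerator = 1(3/5) - 2(1) = -7/5; a_2 = (-7/5)/(16/3) = -21/80
  n = 3: D(3) = 3(3 + 2/3) = 11; numerator = 1(-21/80) - 2(3/5) = -117/80; a_3 = (-117/80)/(11) = -117/880
  n = 4: D(4) = 4(4 + 2/3) = 56/3; numerator = 1(-117/880) - 2(-21/80) = 69/176; a_4 = (69/176)/(56/3) = 207/9856

r = 5/3; a_0 = 1; a_1 = 3/5; a_2 = -21/80; a_3 = -117/880; a_4 = 207/9856


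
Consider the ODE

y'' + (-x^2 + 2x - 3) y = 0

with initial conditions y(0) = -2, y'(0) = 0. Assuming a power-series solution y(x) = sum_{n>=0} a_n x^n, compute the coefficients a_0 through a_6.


Ansatz: y(x) = sum_{n>=0} a_n x^n, so y'(x) = sum_{n>=1} n a_n x^(n-1) and y''(x) = sum_{n>=2} n(n-1) a_n x^(n-2).
Substitute into P(x) y'' + Q(x) y' + R(x) y = 0 with P(x) = 1, Q(x) = 0, R(x) = -x^2 + 2x - 3, and match powers of x.
Initial conditions: a_0 = -2, a_1 = 0.
Setting the coefficient of each power of x to zero and solving order by order (substituting the coefficients already found):
  x^0: 2 a_2 - 3 a_0 = 0  ->  2 a_2 = 3 a_0 = -6  ->  a_2 = -3
  x^1: 6 a_3 - 3 a_1 + 2 a_0 = 0  ->  6 a_3 = 3 a_1 - 2 a_0 = 4  ->  a_3 = 2/3
  x^2: 12 a_4 - 3 a_2 + 2 a_1 - a_0 = 0  ->  12 a_4 = 3 a_2 - 2 a_1 + a_0 = -11  ->  a_4 = -11/12
  x^3: 20 a_5 - 3 a_3 + 2 a_2 - a_1 = 0  ->  20 a_5 = 3 a_3 - 2 a_2 + a_1 = 8  ->  a_5 = 2/5
  x^4: 30 a_6 - 3 a_4 + 2 a_3 - a_2 = 0  ->  30 a_6 = 3 a_4 - 2 a_3 + a_2 = -85/12  ->  a_6 = -17/72
Truncated series: y(x) = -2 - 3 x^2 + (2/3) x^3 - (11/12) x^4 + (2/5) x^5 - (17/72) x^6 + O(x^7).

a_0 = -2; a_1 = 0; a_2 = -3; a_3 = 2/3; a_4 = -11/12; a_5 = 2/5; a_6 = -17/72


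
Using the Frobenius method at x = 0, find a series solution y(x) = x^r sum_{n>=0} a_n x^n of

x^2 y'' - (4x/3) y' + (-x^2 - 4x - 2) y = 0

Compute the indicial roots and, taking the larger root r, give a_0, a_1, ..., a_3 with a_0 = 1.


Write in Frobenius form y'' + (p(x)/x) y' + (q(x)/x^2) y = 0:
  p(x) = -4/3,  q(x) = -x^2 - 4x - 2.
Indicial equation: r(r-1) + (-4/3) r + (-2) = 0 -> roots r_1 = 3, r_2 = -2/3.
Take r = r_1 = 3. Let y(x) = x^r sum_{n>=0} a_n x^n with a_0 = 1.
Substitute y = x^r sum a_n x^n and match x^{r+n}. The recurrence is
  D(n) a_n - 4 a_{n-1} - 1 a_{n-2} = 0,  where D(n) = (r+n)(r+n-1) + (-4/3)(r+n) + (-2).
  a_n = [4 a_{n-1} + 1 a_{n-2}] / D(n).
Since the indicial polynomial factors as (r - r_1)(r - r_2), D(n) = (r_1 + n - r_1)(r_1 + n - r_2) = n(n + 11/3).
Evaluating step by step (a_0 = 1):
  n = 1: D(1) = 1(1 + 11/3) = 14/3; numerator = 4(1) = 4; a_1 = (4)/(14/3) = 6/7
  n = 2: D(2) = 2(2 + 11/3) = 34/3; numerator = 4(6/7) + 1(1) = 31/7; a_2 = (31/7)/(34/3) = 93/238
  n = 3: D(3) = 3(3 + 11/3) = 20; numerator = 4(93/238) + 1(6/7) = 288/119; a_3 = (288/119)/(20) = 72/595

r = 3; a_0 = 1; a_1 = 6/7; a_2 = 93/238; a_3 = 72/595


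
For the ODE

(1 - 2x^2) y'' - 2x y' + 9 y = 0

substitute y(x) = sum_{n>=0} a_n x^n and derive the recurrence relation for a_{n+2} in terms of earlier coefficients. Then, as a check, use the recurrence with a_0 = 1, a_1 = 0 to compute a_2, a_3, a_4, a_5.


Substitute y = sum_n a_n x^n.
(1 - 2 x^2) y'' contributes (n+2)(n+1) a_{n+2} - 2 n(n-1) a_n at x^n.
-2 x y'(x) contributes -2 n a_n at x^n.
9 y(x) contributes 9 a_n at x^n.
Matching x^n: (n+2)(n+1) a_{n+2} + (-2 n(n-1) - 2 n + 9) a_n = 0.
Thus a_{n+2} = (2 n(n-1) + 2 n - 9) / ((n+1)(n+2)) * a_n.

Check with a_0 = 1, a_1 = 0 (apply the recurrence for n = 0, 1, 2, 3): a_0 = 1, a_1 = 0, a_2 = -9/2, a_3 = 0, a_4 = 3/8, a_5 = 0.

a_(n+2) = (2 n(n-1) + 2 n - 9) / ((n+1)(n+2)) * a_n; check: a_0 = 1, a_1 = 0, a_2 = -9/2, a_3 = 0, a_4 = 3/8, a_5 = 0


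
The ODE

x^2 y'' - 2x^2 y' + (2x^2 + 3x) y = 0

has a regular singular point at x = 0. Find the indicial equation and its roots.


Divide by x^2 to reach normal form y'' + P_1(x) y' + P_2(x) y = 0 with P_1(x) = -2 and P_2(x) = 2 + 3/x.
x = 0 is a singular point because the y-coefficient 2 + 3/x has a pole at x = 0.
It is a regular singular point because x P_1(x) = p(x) = -2x and x^2 P_2(x) = q(x) = 2x^2 + 3x are polynomials, hence analytic at x = 0.
p(0) = 0,  q(0) = 0.
Indicial equation: r(r-1) + p(0) r + q(0) = 0, i.e. r^2 + (p(0) - 1) r + q(0) = 0, i.e. r^2 - 1 r = 0.
Discriminant: (-1)^2 - 4(0) = 1, so r = (1 ± 1)/2.
Solving: r_1 = 1, r_2 = 0.

indicial: r^2 - 1 r = 0; roots r_1 = 1, r_2 = 0


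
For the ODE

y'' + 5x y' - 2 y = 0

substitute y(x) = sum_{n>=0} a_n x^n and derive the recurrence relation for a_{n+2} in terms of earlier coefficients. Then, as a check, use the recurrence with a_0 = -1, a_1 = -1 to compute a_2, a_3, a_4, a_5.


Substitute y = sum_n a_n x^n.
y''(x) has coefficient (n+2)(n+1) a_{n+2} at x^n;
5 x y'(x) has coefficient 5 n a_n at x^n (shift);
-2 y(x) has coefficient -2 a_n at x^n.
Matching x^n: (n+2)(n+1) a_{n+2} + (5n - 2) a_n = 0.
Thus a_{n+2} = (-5n + 2) / ((n+1)(n+2)) * a_n.

Check with a_0 = -1, a_1 = -1 (apply the recurrence for n = 0, 1, 2, 3): a_0 = -1, a_1 = -1, a_2 = -1, a_3 = 1/2, a_4 = 2/3, a_5 = -13/40.

a_(n+2) = (-5n + 2) / ((n+1)(n+2)) * a_n; check: a_0 = -1, a_1 = -1, a_2 = -1, a_3 = 1/2, a_4 = 2/3, a_5 = -13/40


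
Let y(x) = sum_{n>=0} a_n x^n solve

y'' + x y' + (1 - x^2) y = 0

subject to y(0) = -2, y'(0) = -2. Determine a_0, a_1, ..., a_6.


Ansatz: y(x) = sum_{n>=0} a_n x^n, so y'(x) = sum_{n>=1} n a_n x^(n-1) and y''(x) = sum_{n>=2} n(n-1) a_n x^(n-2).
Substitute into P(x) y'' + Q(x) y' + R(x) y = 0 with P(x) = 1, Q(x) = x, R(x) = 1 - x^2, and match powers of x.
Initial conditions: a_0 = -2, a_1 = -2.
Setting the coefficient of each power of x to zero and solving order by order (substituting the coefficients already found):
  x^0: 2 a_2 + a_0 = 0  ->  2 a_2 = -a_0 = 2  ->  a_2 = 1
  x^1: 6 a_3 + 2 a_1 = 0  ->  6 a_3 = -2 a_1 = 4  ->  a_3 = 2/3
  x^2: 12 a_4 + 3 a_2 - a_0 = 0  ->  12 a_4 = -3 a_2 + a_0 = -5  ->  a_4 = -5/12
  x^3: 20 a_5 + 4 a_3 - a_1 = 0  ->  20 a_5 = -4 a_3 + a_1 = -14/3  ->  a_5 = -7/30
  x^4: 30 a_6 + 5 a_4 - a_2 = 0  ->  30 a_6 = -5 a_4 + a_2 = 37/12  ->  a_6 = 37/360
Truncated series: y(x) = -2 - 2 x + x^2 + (2/3) x^3 - (5/12) x^4 - (7/30) x^5 + (37/360) x^6 + O(x^7).

a_0 = -2; a_1 = -2; a_2 = 1; a_3 = 2/3; a_4 = -5/12; a_5 = -7/30; a_6 = 37/360


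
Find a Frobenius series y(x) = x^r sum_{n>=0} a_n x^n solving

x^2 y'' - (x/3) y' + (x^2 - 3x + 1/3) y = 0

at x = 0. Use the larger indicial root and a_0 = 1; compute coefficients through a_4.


Write in Frobenius form y'' + (p(x)/x) y' + (q(x)/x^2) y = 0:
  p(x) = -1/3,  q(x) = x^2 - 3x + 1/3.
Indicial equation: r(r-1) + (-1/3) r + (1/3) = 0 -> roots r_1 = 1, r_2 = 1/3.
Take r = r_1 = 1. Let y(x) = x^r sum_{n>=0} a_n x^n with a_0 = 1.
Substitute y = x^r sum a_n x^n and match x^{r+n}. The recurrence is
  D(n) a_n - 3 a_{n-1} + 1 a_{n-2} = 0,  where D(n) = (r+n)(r+n-1) + (-1/3)(r+n) + (1/3).
  a_n = [3 a_{n-1} - 1 a_{n-2}] / D(n).
Since the indicial polynomial factors as (r - r_1)(r - r_2), D(n) = (r_1 + n - r_1)(r_1 + n - r_2) = n(n + 2/3).
Evaluating step by step (a_0 = 1):
  n = 1: D(1) = 1(1 + 2/3) = 5/3; numerator = 3(1) = 3; a_1 = (3)/(5/3) = 9/5
  n = 2: D(2) = 2(2 + 2/3) = 16/3; numerator = 3(9/5) - 1(1) = 22/5; a_2 = (22/5)/(16/3) = 33/40
  n = 3: D(3) = 3(3 + 2/3) = 11; numerator = 3(33/40) - 1(9/5) = 27/40; a_3 = (27/40)/(11) = 27/440
  n = 4: D(4) = 4(4 + 2/3) = 56/3; numerator = 3(27/440) - 1(33/40) = -141/220; a_4 = (-141/220)/(56/3) = -423/12320

r = 1; a_0 = 1; a_1 = 9/5; a_2 = 33/40; a_3 = 27/440; a_4 = -423/12320


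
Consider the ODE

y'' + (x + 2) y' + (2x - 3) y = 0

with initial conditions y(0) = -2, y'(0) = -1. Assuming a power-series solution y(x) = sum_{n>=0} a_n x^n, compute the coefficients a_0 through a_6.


Ansatz: y(x) = sum_{n>=0} a_n x^n, so y'(x) = sum_{n>=1} n a_n x^(n-1) and y''(x) = sum_{n>=2} n(n-1) a_n x^(n-2).
Substitute into P(x) y'' + Q(x) y' + R(x) y = 0 with P(x) = 1, Q(x) = x + 2, R(x) = 2x - 3, and match powers of x.
Initial conditions: a_0 = -2, a_1 = -1.
Setting the coefficient of each power of x to zero and solving order by order (substituting the coefficients already found):
  x^0: 2 a_2 + 2 a_1 - 3 a_0 = 0  ->  2 a_2 = -2 a_1 + 3 a_0 = -4  ->  a_2 = -2
  x^1: 6 a_3 + 4 a_2 - 2 a_1 + 2 a_0 = 0  ->  6 a_3 = -4 a_2 + 2 a_1 - 2 a_0 = 10  ->  a_3 = 5/3
  x^2: 12 a_4 + 6 a_3 - a_2 + 2 a_1 = 0  ->  12 a_4 = -6 a_3 + a_2 - 2 a_1 = -10  ->  a_4 = -5/6
  x^3: 20 a_5 + 8 a_4 + 2 a_2 = 0  ->  20 a_5 = -8 a_4 - 2 a_2 = 32/3  ->  a_5 = 8/15
  x^4: 30 a_6 + 10 a_5 + a_4 + 2 a_3 = 0  ->  30 a_6 = -10 a_5 - a_4 - 2 a_3 = -47/6  ->  a_6 = -47/180
Truncated series: y(x) = -2 - x - 2 x^2 + (5/3) x^3 - (5/6) x^4 + (8/15) x^5 - (47/180) x^6 + O(x^7).

a_0 = -2; a_1 = -1; a_2 = -2; a_3 = 5/3; a_4 = -5/6; a_5 = 8/15; a_6 = -47/180


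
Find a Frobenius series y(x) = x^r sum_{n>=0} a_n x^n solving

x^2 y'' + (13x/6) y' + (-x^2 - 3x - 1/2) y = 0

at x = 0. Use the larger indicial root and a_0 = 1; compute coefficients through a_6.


Write in Frobenius form y'' + (p(x)/x) y' + (q(x)/x^2) y = 0:
  p(x) = 13/6,  q(x) = -x^2 - 3x - 1/2.
Indicial equation: r(r-1) + (13/6) r + (-1/2) = 0 -> roots r_1 = 1/3, r_2 = -3/2.
Take r = r_1 = 1/3. Let y(x) = x^r sum_{n>=0} a_n x^n with a_0 = 1.
Substitute y = x^r sum a_n x^n and match x^{r+n}. The recurrence is
  D(n) a_n - 3 a_{n-1} - 1 a_{n-2} = 0,  where D(n) = (r+n)(r+n-1) + (13/6)(r+n) + (-1/2).
  a_n = [3 a_{n-1} + 1 a_{n-2}] / D(n).
Since the indicial polynomial factors as (r - r_1)(r - r_2), D(n) = (r_1 + n - r_1)(r_1 + n - r_2) = n(n + 11/6).
Evaluating step by step (a_0 = 1):
  n = 1: D(1) = 1(1 + 11/6) = 17/6; numerator = 3(1) = 3; a_1 = (3)/(17/6) = 18/17
  n = 2: D(2) = 2(2 + 11/6) = 23/3; numerator = 3(18/17) + 1(1) = 71/17; a_2 = (71/17)/(23/3) = 213/391
  n = 3: D(3) = 3(3 + 11/6) = 29/2; numerator = 3(213/391) + 1(18/17) = 1053/391; a_3 = (1053/391)/(29/2) = 2106/11339
  n = 4: D(4) = 4(4 + 11/6) = 70/3; numerator = 3(2106/11339) + 1(213/391) = 735/667; a_4 = (735/667)/(70/3) = 63/1334
  n = 5: D(5) = 5(5 + 11/6) = 205/6; numerator = 3(63/1334) + 1(2106/11339) = 7425/22678; a_5 = (7425/22678)/(205/6) = 4455/464899
  n = 6: D(6) = 6(6 + 11/6) = 47; numerator = 3(4455/464899) + 1(63/1334) = 70641/929798; a_6 = (70641/929798)/(47) = 1503/929798

r = 1/3; a_0 = 1; a_1 = 18/17; a_2 = 213/391; a_3 = 2106/11339; a_4 = 63/1334; a_5 = 4455/464899; a_6 = 1503/929798


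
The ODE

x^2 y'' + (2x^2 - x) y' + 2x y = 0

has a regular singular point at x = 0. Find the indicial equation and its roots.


Divide by x^2 to reach normal form y'' + P_1(x) y' + P_2(x) y = 0 with P_1(x) = 2 - 1/x and P_2(x) = 2/x.
x = 0 is a singular point because the y'-coefficient 2 - 1/x has a pole at x = 0 and the y-coefficient 2/x has a pole at x = 0.
It is a regular singular point because x P_1(x) = p(x) = 2x - 1 and x^2 P_2(x) = q(x) = 2x are polynomials, hence analytic at x = 0.
p(0) = -1,  q(0) = 0.
Indicial equation: r(r-1) + p(0) r + q(0) = 0, i.e. r^2 + (p(0) - 1) r + q(0) = 0, i.e. r^2 - 2 r = 0.
Discriminant: (-2)^2 - 4(0) = 4, so r = (2 ± 2)/2.
Solving: r_1 = 2, r_2 = 0.

indicial: r^2 - 2 r = 0; roots r_1 = 2, r_2 = 0


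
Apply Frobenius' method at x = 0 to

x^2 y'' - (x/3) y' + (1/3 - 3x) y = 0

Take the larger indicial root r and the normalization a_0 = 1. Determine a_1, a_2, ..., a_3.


Write in Frobenius form y'' + (p(x)/x) y' + (q(x)/x^2) y = 0:
  p(x) = -1/3,  q(x) = 1/3 - 3x.
Indicial equation: r(r-1) + (-1/3) r + (1/3) = 0 -> roots r_1 = 1, r_2 = 1/3.
Take r = r_1 = 1. Let y(x) = x^r sum_{n>=0} a_n x^n with a_0 = 1.
Substitute y = x^r sum a_n x^n and match x^{r+n}. The recurrence is
  D(n) a_n - 3 a_{n-1} = 0,  where D(n) = (r+n)(r+n-1) + (-1/3)(r+n) + (1/3).
  a_n = 3 / D(n) * a_{n-1}.
Since the indicial polynomial factors as (r - r_1)(r - r_2), D(n) = (r_1 + n - r_1)(r_1 + n - r_2) = n(n + 2/3).
Evaluating step by step (a_0 = 1):
  n = 1: D(1) = 1(1 + 2/3) = 5/3; numerator = 3(1) = 3; a_1 = (3)/(5/3) = 9/5
  n = 2: D(2) = 2(2 + 2/3) = 16/3; numerator = 3(9/5) = 27/5; a_2 = (27/5)/(16/3) = 81/80
  n = 3: D(3) = 3(3 + 2/3) = 11; numerator = 3(81/80) = 243/80; a_3 = (243/80)/(11) = 243/880

r = 1; a_0 = 1; a_1 = 9/5; a_2 = 81/80; a_3 = 243/880


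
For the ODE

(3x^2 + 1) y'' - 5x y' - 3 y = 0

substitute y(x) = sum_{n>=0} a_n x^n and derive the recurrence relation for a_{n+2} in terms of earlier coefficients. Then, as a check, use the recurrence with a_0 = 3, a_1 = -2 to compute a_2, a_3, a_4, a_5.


Substitute y = sum_n a_n x^n.
(1 + 3 x^2) y'' contributes (n+2)(n+1) a_{n+2} + 3 n(n-1) a_n at x^n.
-5 x y'(x) contributes -5 n a_n at x^n.
-3 y(x) contributes -3 a_n at x^n.
Matching x^n: (n+2)(n+1) a_{n+2} + (3 n(n-1) - 5 n - 3) a_n = 0.
Thus a_{n+2} = (-3 n(n-1) + 5 n + 3) / ((n+1)(n+2)) * a_n.

Check with a_0 = 3, a_1 = -2 (apply the recurrence for n = 0, 1, 2, 3): a_0 = 3, a_1 = -2, a_2 = 9/2, a_3 = -8/3, a_4 = 21/8, a_5 = 0.

a_(n+2) = (-3 n(n-1) + 5 n + 3) / ((n+1)(n+2)) * a_n; check: a_0 = 3, a_1 = -2, a_2 = 9/2, a_3 = -8/3, a_4 = 21/8, a_5 = 0


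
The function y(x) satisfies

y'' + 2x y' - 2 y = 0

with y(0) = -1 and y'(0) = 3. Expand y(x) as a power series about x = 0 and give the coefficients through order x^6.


Ansatz: y(x) = sum_{n>=0} a_n x^n, so y'(x) = sum_{n>=1} n a_n x^(n-1) and y''(x) = sum_{n>=2} n(n-1) a_n x^(n-2).
Substitute into P(x) y'' + Q(x) y' + R(x) y = 0 with P(x) = 1, Q(x) = 2x, R(x) = -2, and match powers of x.
Initial conditions: a_0 = -1, a_1 = 3.
Setting the coefficient of each power of x to zero and solving order by order (substituting the coefficients already found):
  x^0: 2 a_2 - 2 a_0 = 0  ->  2 a_2 = 2 a_0 = -2  ->  a_2 = -1
  x^1: 6 a_3 = 0  ->  a_3 = 0
  x^2: 12 a_4 + 2 a_2 = 0  ->  12 a_4 = -2 a_2 = 2  ->  a_4 = 1/6
  x^3: 20 a_5 + 4 a_3 = 0  ->  20 a_5 = -4 a_3 = 0  ->  a_5 = 0
  x^4: 30 a_6 + 6 a_4 = 0  ->  30 a_6 = -6 a_4 = -1  ->  a_6 = -1/30
Truncated series: y(x) = -1 + 3 x - x^2 + (1/6) x^4 - (1/30) x^6 + O(x^7).

a_0 = -1; a_1 = 3; a_2 = -1; a_3 = 0; a_4 = 1/6; a_5 = 0; a_6 = -1/30


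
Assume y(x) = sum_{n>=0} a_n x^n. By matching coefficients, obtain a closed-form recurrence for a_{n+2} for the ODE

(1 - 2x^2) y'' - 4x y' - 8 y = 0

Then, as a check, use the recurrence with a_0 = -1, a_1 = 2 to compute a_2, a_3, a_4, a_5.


Substitute y = sum_n a_n x^n.
(1 - 2 x^2) y'' contributes (n+2)(n+1) a_{n+2} - 2 n(n-1) a_n at x^n.
-4 x y'(x) contributes -4 n a_n at x^n.
-8 y(x) contributes -8 a_n at x^n.
Matching x^n: (n+2)(n+1) a_{n+2} + (-2 n(n-1) - 4 n - 8) a_n = 0.
Thus a_{n+2} = (2 n(n-1) + 4 n + 8) / ((n+1)(n+2)) * a_n.

Check with a_0 = -1, a_1 = 2 (apply the recurrence for n = 0, 1, 2, 3): a_0 = -1, a_1 = 2, a_2 = -4, a_3 = 4, a_4 = -20/3, a_5 = 32/5.

a_(n+2) = (2 n(n-1) + 4 n + 8) / ((n+1)(n+2)) * a_n; check: a_0 = -1, a_1 = 2, a_2 = -4, a_3 = 4, a_4 = -20/3, a_5 = 32/5


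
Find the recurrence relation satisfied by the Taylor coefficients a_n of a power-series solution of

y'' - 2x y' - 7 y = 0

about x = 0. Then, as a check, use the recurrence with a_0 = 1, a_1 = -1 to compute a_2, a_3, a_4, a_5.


Substitute y = sum_n a_n x^n.
y''(x) has coefficient (n+2)(n+1) a_{n+2} at x^n;
-2 x y'(x) has coefficient -2 n a_n at x^n (shift);
-7 y(x) has coefficient -7 a_n at x^n.
Matching x^n: (n+2)(n+1) a_{n+2} + (-2n - 7) a_n = 0.
Thus a_{n+2} = (2n + 7) / ((n+1)(n+2)) * a_n.

Check with a_0 = 1, a_1 = -1 (apply the recurrence for n = 0, 1, 2, 3): a_0 = 1, a_1 = -1, a_2 = 7/2, a_3 = -3/2, a_4 = 77/24, a_5 = -39/40.

a_(n+2) = (2n + 7) / ((n+1)(n+2)) * a_n; check: a_0 = 1, a_1 = -1, a_2 = 7/2, a_3 = -3/2, a_4 = 77/24, a_5 = -39/40


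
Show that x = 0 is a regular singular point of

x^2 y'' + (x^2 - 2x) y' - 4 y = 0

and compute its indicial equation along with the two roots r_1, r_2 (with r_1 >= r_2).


Divide by x^2 to reach normal form y'' + P_1(x) y' + P_2(x) y = 0 with P_1(x) = 1 - 2/x and P_2(x) = -4/x^2.
x = 0 is a singular point because the y'-coefficient 1 - 2/x has a pole at x = 0 and the y-coefficient -4/x^2 has a pole at x = 0.
It is a regular singular point because x P_1(x) = p(x) = x - 2 and x^2 P_2(x) = q(x) = -4 are polynomials, hence analytic at x = 0.
p(0) = -2,  q(0) = -4.
Indicial equation: r(r-1) + p(0) r + q(0) = 0, i.e. r^2 + (p(0) - 1) r + q(0) = 0, i.e. r^2 - 3 r - 4 = 0.
Discriminant: (-3)^2 - 4(-4) = 25, so r = (3 ± 5)/2.
Solving: r_1 = 4, r_2 = -1.

indicial: r^2 - 3 r - 4 = 0; roots r_1 = 4, r_2 = -1


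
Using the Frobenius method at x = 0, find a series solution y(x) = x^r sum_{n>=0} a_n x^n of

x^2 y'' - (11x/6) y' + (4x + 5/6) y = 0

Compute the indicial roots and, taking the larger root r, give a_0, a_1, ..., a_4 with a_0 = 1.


Write in Frobenius form y'' + (p(x)/x) y' + (q(x)/x^2) y = 0:
  p(x) = -11/6,  q(x) = 4x + 5/6.
Indicial equation: r(r-1) + (-11/6) r + (5/6) = 0 -> roots r_1 = 5/2, r_2 = 1/3.
Take r = r_1 = 5/2. Let y(x) = x^r sum_{n>=0} a_n x^n with a_0 = 1.
Substitute y = x^r sum a_n x^n and match x^{r+n}. The recurrence is
  D(n) a_n + 4 a_{n-1} = 0,  where D(n) = (r+n)(r+n-1) + (-11/6)(r+n) + (5/6).
  a_n = -4 / D(n) * a_{n-1}.
Since the indicial polynomial factors as (r - r_1)(r - r_2), D(n) = (r_1 + n - r_1)(r_1 + n - r_2) = n(n + 13/6).
Evaluating step by step (a_0 = 1):
  n = 1: D(1) = 1(1 + 13/6) = 19/6; numerator = -4(1) = -4; a_1 = (-4)/(19/6) = -24/19
  n = 2: D(2) = 2(2 + 13/6) = 25/3; numerator = -4(-24/19) = 96/19; a_2 = (96/19)/(25/3) = 288/475
  n = 3: D(3) = 3(3 + 13/6) = 31/2; numerator = -4(288/475) = -1152/475; a_3 = (-1152/475)/(31/2) = -2304/14725
  n = 4: D(4) = 4(4 + 13/6) = 74/3; numerator = -4(-2304/14725) = 9216/14725; a_4 = (9216/14725)/(74/3) = 13824/544825

r = 5/2; a_0 = 1; a_1 = -24/19; a_2 = 288/475; a_3 = -2304/14725; a_4 = 13824/544825


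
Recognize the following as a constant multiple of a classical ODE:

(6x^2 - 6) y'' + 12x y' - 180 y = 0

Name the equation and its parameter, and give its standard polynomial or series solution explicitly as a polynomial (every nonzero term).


All three coefficients share the factor -6; dividing through by -6 gives  (1 - x^2) y'' - 2x y' + 30 y = 0.
This matches the Legendre equation (1 - x^2) y'' - 2x y' + n(n+1) y = 0 (note the -2x y' term) with n(n+1) = 30, so n = 5; the polynomial solution is P_5(x).
With y = sum_k a_k x^k, matching x^k gives (k+2)(k+1) a_{k+2} = [k(k+1) - n(n+1)] a_k = (k - 5)(k + 6) a_k. The right side vanishes at k = 5, so the series with the parity of 5 terminates at degree 5.
Standard normalization (P_n(1) = 1): leading coefficient (2n)!/(2^n (n!)^2) = 3628800/(32*14400) = 63/8, so a_5 = 63/8. Work downward with a_k = (k+1)(k+2) a_{k+2} / ((k - 5)(k + 6)):
  a_3 = (4)(5)(63/8) / ((3 - 5)(3 + 6)) = (315/2)/(-18) = -35/4
  a_1 = (2)(3)(-35/4) / ((1 - 5)(1 + 6)) = (-105/2)/(-28) = 15/8
Hence P_5(x) = 63 x^5/8 - 35 x^3/4 + 15 x/8.

P_5(x); series = 63 x^5/8 - 35 x^3/4 + 15 x/8


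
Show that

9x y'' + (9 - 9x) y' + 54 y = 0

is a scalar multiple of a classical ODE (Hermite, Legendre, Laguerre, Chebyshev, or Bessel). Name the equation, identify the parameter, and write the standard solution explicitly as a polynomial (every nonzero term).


All three coefficients share the factor 9; dividing through by 9 gives  x y'' + (1 - x) y' + 6 y = 0.
This matches the Laguerre equation x y'' + (1 - x) y' + n y = 0 with n = 6; the polynomial solution is L_6(x).
With y = sum_k a_k x^k, matching x^k gives (k+1)k a_{k+1} + (k+1) a_{k+1} - k a_k + n a_k = 0, i.e. (k+1)^2 a_{k+1} = (k - n) a_k = (k - 6) a_k. The right side vanishes at k = 6, so the series terminates at degree 6.
Standard normalization L_n(0) = 1 gives a_0 = 1. Work upward with a_{k+1} = (k - 6) a_k / (k+1)^2:
  a_1 = (0 - 6)(1) / 1^2 = -6/1 = -6
  a_2 = (1 - 6)(-6) / 2^2 = 30/4 = 15/2
  a_3 = (2 - 6)(15/2) / 3^2 = -30/9 = -10/3
  a_4 = (3 - 6)(-10/3) / 4^2 = 10/16 = 5/8
  a_5 = (4 - 6)(5/8) / 5^2 = (-5/4)/25 = -1/20
  a_6 = (5 - 6)(-1/20) / 6^2 = (1/20)/36 = 1/720
Hence L_6(x) = x^6/720 - x^5/20 + 5 x^4/8 - 10 x^3/3 + 15 x^2/2 - 6 x + 1.

L_6(x); series = x^6/720 - x^5/20 + 5 x^4/8 - 10 x^3/3 + 15 x^2/2 - 6 x + 1


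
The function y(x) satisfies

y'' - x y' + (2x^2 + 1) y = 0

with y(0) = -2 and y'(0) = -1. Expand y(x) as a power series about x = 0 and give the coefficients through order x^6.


Ansatz: y(x) = sum_{n>=0} a_n x^n, so y'(x) = sum_{n>=1} n a_n x^(n-1) and y''(x) = sum_{n>=2} n(n-1) a_n x^(n-2).
Substitute into P(x) y'' + Q(x) y' + R(x) y = 0 with P(x) = 1, Q(x) = -x, R(x) = 2x^2 + 1, and match powers of x.
Initial conditions: a_0 = -2, a_1 = -1.
Setting the coefficient of each power of x to zero and solving order by order (substituting the coefficients already found):
  x^0: 2 a_2 + a_0 = 0  ->  2 a_2 = -a_0 = 2  ->  a_2 = 1
  x^1: 6 a_3 = 0  ->  a_3 = 0
  x^2: 12 a_4 - a_2 + 2 a_0 = 0  ->  12 a_4 = a_2 - 2 a_0 = 5  ->  a_4 = 5/12
  x^3: 20 a_5 - 2 a_3 + 2 a_1 = 0  ->  20 a_5 = 2 a_3 - 2 a_1 = 2  ->  a_5 = 1/10
  x^4: 30 a_6 - 3 a_4 + 2 a_2 = 0  ->  30 a_6 = 3 a_4 - 2 a_2 = -3/4  ->  a_6 = -1/40
Truncated series: y(x) = -2 - x + x^2 + (5/12) x^4 + (1/10) x^5 - (1/40) x^6 + O(x^7).

a_0 = -2; a_1 = -1; a_2 = 1; a_3 = 0; a_4 = 5/12; a_5 = 1/10; a_6 = -1/40


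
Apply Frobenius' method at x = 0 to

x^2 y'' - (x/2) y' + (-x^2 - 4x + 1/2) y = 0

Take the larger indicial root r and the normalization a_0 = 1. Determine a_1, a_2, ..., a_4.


Write in Frobenius form y'' + (p(x)/x) y' + (q(x)/x^2) y = 0:
  p(x) = -1/2,  q(x) = -x^2 - 4x + 1/2.
Indicial equation: r(r-1) + (-1/2) r + (1/2) = 0 -> roots r_1 = 1, r_2 = 1/2.
Take r = r_1 = 1. Let y(x) = x^r sum_{n>=0} a_n x^n with a_0 = 1.
Substitute y = x^r sum a_n x^n and match x^{r+n}. The recurrence is
  D(n) a_n - 4 a_{n-1} - 1 a_{n-2} = 0,  where D(n) = (r+n)(r+n-1) + (-1/2)(r+n) + (1/2).
  a_n = [4 a_{n-1} + 1 a_{n-2}] / D(n).
Since the indicial polynomial factors as (r - r_1)(r - r_2), D(n) = (r_1 + n - r_1)(r_1 + n - r_2) = n(n + 1/2).
Evaluating step by step (a_0 = 1):
  n = 1: D(1) = 1(1 + 1/2) = 3/2; numerator = 4(1) = 4; a_1 = (4)/(3/2) = 8/3
  n = 2: D(2) = 2(2 + 1/2) = 5; numerator = 4(8/3) + 1(1) = 35/3; a_2 = (35/3)/(5) = 7/3
  n = 3: D(3) = 3(3 + 1/2) = 21/2; numerator = 4(7/3) + 1(8/3) = 12; a_3 = (12)/(21/2) = 8/7
  n = 4: D(4) = 4(4 + 1/2) = 18; numerator = 4(8/7) + 1(7/3) = 145/21; a_4 = (145/21)/(18) = 145/378

r = 1; a_0 = 1; a_1 = 8/3; a_2 = 7/3; a_3 = 8/7; a_4 = 145/378


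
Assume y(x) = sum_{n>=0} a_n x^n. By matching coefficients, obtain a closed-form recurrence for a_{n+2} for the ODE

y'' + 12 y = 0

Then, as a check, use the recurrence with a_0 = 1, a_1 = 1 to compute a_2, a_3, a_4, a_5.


Substitute y = sum_n a_n x^n into y'' + (const) y = 0.
y''(x) = sum_{n>=0} (n+2)(n+1) a_{n+2} x^n.
The ODE becomes sum_n [(n+2)(n+1) a_{n+2} + 12 a_n] x^n = 0.
Setting each coefficient to zero gives the recurrence:
  (n+2)(n+1) a_{n+2} + 12 a_n = 0,
  a_{n+2} = -12 / ((n+1)(n+2)) a_n.

Check with a_0 = 1, a_1 = 1 (apply the recurrence for n = 0, 1, 2, 3): a_0 = 1, a_1 = 1, a_2 = -6, a_3 = -2, a_4 = 6, a_5 = 6/5.

a_{n+2} = -12/((n+1)(n+2)) * a_n; check: a_0 = 1, a_1 = 1, a_2 = -6, a_3 = -2, a_4 = 6, a_5 = 6/5


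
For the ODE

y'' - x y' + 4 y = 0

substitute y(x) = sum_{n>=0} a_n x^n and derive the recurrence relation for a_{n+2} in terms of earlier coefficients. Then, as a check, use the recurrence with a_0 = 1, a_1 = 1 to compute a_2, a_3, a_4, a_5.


Substitute y = sum_n a_n x^n.
y''(x) has coefficient (n+2)(n+1) a_{n+2} at x^n;
-x y'(x) has coefficient -n a_n at x^n (shift);
4 y(x) has coefficient 4 a_n at x^n.
Matching x^n: (n+2)(n+1) a_{n+2} + (-n + 4) a_n = 0.
Thus a_{n+2} = (n - 4) / ((n+1)(n+2)) * a_n.

Check with a_0 = 1, a_1 = 1 (apply the recurrence for n = 0, 1, 2, 3): a_0 = 1, a_1 = 1, a_2 = -2, a_3 = -1/2, a_4 = 1/3, a_5 = 1/40.

a_(n+2) = (n - 4) / ((n+1)(n+2)) * a_n; check: a_0 = 1, a_1 = 1, a_2 = -2, a_3 = -1/2, a_4 = 1/3, a_5 = 1/40


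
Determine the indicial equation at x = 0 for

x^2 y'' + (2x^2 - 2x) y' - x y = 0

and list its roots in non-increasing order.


Divide by x^2 to reach normal form y'' + P_1(x) y' + P_2(x) y = 0 with P_1(x) = 2 - 2/x and P_2(x) = -1/x.
x = 0 is a singular point because the y'-coefficient 2 - 2/x has a pole at x = 0 and the y-coefficient -1/x has a pole at x = 0.
It is a regular singular point because x P_1(x) = p(x) = 2x - 2 and x^2 P_2(x) = q(x) = -x are polynomials, hence analytic at x = 0.
p(0) = -2,  q(0) = 0.
Indicial equation: r(r-1) + p(0) r + q(0) = 0, i.e. r^2 + (p(0) - 1) r + q(0) = 0, i.e. r^2 - 3 r = 0.
Discriminant: (-3)^2 - 4(0) = 9, so r = (3 ± 3)/2.
Solving: r_1 = 3, r_2 = 0.

indicial: r^2 - 3 r = 0; roots r_1 = 3, r_2 = 0


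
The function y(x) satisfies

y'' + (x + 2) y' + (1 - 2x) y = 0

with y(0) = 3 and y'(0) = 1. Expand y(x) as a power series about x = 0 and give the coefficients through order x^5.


Ansatz: y(x) = sum_{n>=0} a_n x^n, so y'(x) = sum_{n>=1} n a_n x^(n-1) and y''(x) = sum_{n>=2} n(n-1) a_n x^(n-2).
Substitute into P(x) y'' + Q(x) y' + R(x) y = 0 with P(x) = 1, Q(x) = x + 2, R(x) = 1 - 2x, and match powers of x.
Initial conditions: a_0 = 3, a_1 = 1.
Setting the coefficient of each power of x to zero and solving order by order (substituting the coefficients already found):
  x^0: 2 a_2 + 2 a_1 + a_0 = 0  ->  2 a_2 = -2 a_1 - a_0 = -5  ->  a_2 = -5/2
  x^1: 6 a_3 + 4 a_2 + 2 a_1 - 2 a_0 = 0  ->  6 a_3 = -4 a_2 - 2 a_1 + 2 a_0 = 14  ->  a_3 = 7/3
  x^2: 12 a_4 + 6 a_3 + 3 a_2 - 2 a_1 = 0  ->  12 a_4 = -6 a_3 - 3 a_2 + 2 a_1 = -9/2  ->  a_4 = -3/8
  x^3: 20 a_5 + 8 a_4 + 4 a_3 - 2 a_2 = 0  ->  20 a_5 = -8 a_4 - 4 a_3 + 2 a_2 = -34/3  ->  a_5 = -17/30
Truncated series: y(x) = 3 + x - (5/2) x^2 + (7/3) x^3 - (3/8) x^4 - (17/30) x^5 + O(x^6).

a_0 = 3; a_1 = 1; a_2 = -5/2; a_3 = 7/3; a_4 = -3/8; a_5 = -17/30


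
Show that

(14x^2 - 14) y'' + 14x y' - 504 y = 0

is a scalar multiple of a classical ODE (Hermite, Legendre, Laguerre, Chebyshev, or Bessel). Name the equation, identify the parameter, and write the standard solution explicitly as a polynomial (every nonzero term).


All three coefficients share the factor -14; dividing through by -14 gives  (1 - x^2) y'' - x y' + 36 y = 0.
This matches the Chebyshev equation (1 - x^2) y'' - x y' + n^2 y = 0 (note the -x y' term, not -2x y') with n^2 = 36, so n = 6; the polynomial solution is T_6(x).
With y = sum_k a_k x^k, matching x^k gives (k+2)(k+1) a_{k+2} = (k^2 - n^2) a_k = (k - 6)(k + 6) a_k. The right side vanishes at k = 6, so the series with the parity of 6 terminates at degree 6.
Standard normalization: leading coefficient of T_n is 2^(n-1), so a_6 = 2^5 = 32. Work downward with a_k = (k+1)(k+2) a_{k+2} / ((k - 6)(k + 6)):
  a_4 = (5)(6)(32) / ((4 - 6)(4 + 6)) = 960/(-20) = -48
  a_2 = (3)(4)(-48) / ((2 - 6)(2 + 6)) = -576/(-32) = 18
  a_0 = (1)(2)(18) / ((0 - 6)(0 + 6)) = 36/(-36) = -1
Hence T_6(x) = 32 x^6 - 48 x^4 + 18 x^2 - 1.

T_6(x); series = 32 x^6 - 48 x^4 + 18 x^2 - 1


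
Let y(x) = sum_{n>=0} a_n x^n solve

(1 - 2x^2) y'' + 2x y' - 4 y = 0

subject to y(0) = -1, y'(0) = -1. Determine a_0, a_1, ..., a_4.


Ansatz: y(x) = sum_{n>=0} a_n x^n, so y'(x) = sum_{n>=1} n a_n x^(n-1) and y''(x) = sum_{n>=2} n(n-1) a_n x^(n-2).
Substitute into P(x) y'' + Q(x) y' + R(x) y = 0 with P(x) = 1 - 2x^2, Q(x) = 2x, R(x) = -4, and match powers of x.
Initial conditions: a_0 = -1, a_1 = -1.
Setting the coefficient of each power of x to zero and solving order by order (substituting the coefficients already found):
  x^0: 2 a_2 - 4 a_0 = 0  ->  2 a_2 = 4 a_0 = -4  ->  a_2 = -2
  x^1: 6 a_3 - 2 a_1 = 0  ->  6 a_3 = 2 a_1 = -2  ->  a_3 = -1/3
  x^2: 12 a_4 - 4 a_2 = 0  ->  12 a_4 = 4 a_2 = -8  ->  a_4 = -2/3
Truncated series: y(x) = -1 - x - 2 x^2 - (1/3) x^3 - (2/3) x^4 + O(x^5).

a_0 = -1; a_1 = -1; a_2 = -2; a_3 = -1/3; a_4 = -2/3


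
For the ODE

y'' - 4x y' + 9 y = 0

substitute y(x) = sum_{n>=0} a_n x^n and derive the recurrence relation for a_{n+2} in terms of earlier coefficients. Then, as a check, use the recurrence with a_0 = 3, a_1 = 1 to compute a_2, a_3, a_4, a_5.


Substitute y = sum_n a_n x^n.
y''(x) has coefficient (n+2)(n+1) a_{n+2} at x^n;
-4 x y'(x) has coefficient -4 n a_n at x^n (shift);
9 y(x) has coefficient 9 a_n at x^n.
Matching x^n: (n+2)(n+1) a_{n+2} + (-4n + 9) a_n = 0.
Thus a_{n+2} = (4n - 9) / ((n+1)(n+2)) * a_n.

Check with a_0 = 3, a_1 = 1 (apply the recurrence for n = 0, 1, 2, 3): a_0 = 3, a_1 = 1, a_2 = -27/2, a_3 = -5/6, a_4 = 9/8, a_5 = -1/8.

a_(n+2) = (4n - 9) / ((n+1)(n+2)) * a_n; check: a_0 = 3, a_1 = 1, a_2 = -27/2, a_3 = -5/6, a_4 = 9/8, a_5 = -1/8


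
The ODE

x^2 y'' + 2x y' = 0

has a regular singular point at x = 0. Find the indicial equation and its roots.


Divide by x^2 to reach normal form y'' + P_1(x) y' + P_2(x) y = 0 with P_1(x) = 2/x and P_2(x) = 0.
x = 0 is a singular point because the y'-coefficient 2/x has a pole at x = 0.
It is a regular singular point because x P_1(x) = p(x) = 2 and x^2 P_2(x) = q(x) = 0 are polynomials, hence analytic at x = 0.
p(0) = 2,  q(0) = 0.
Indicial equation: r(r-1) + p(0) r + q(0) = 0, i.e. r^2 + (p(0) - 1) r + q(0) = 0, i.e. r^2 + 1 r = 0.
Discriminant: (1)^2 - 4(0) = 1, so r = (-1 ± 1)/2.
Solving: r_1 = 0, r_2 = -1.

indicial: r^2 + 1 r = 0; roots r_1 = 0, r_2 = -1


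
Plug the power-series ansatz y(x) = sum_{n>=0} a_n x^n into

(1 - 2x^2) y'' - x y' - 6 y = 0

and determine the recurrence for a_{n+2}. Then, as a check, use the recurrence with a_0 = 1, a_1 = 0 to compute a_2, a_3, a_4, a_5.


Substitute y = sum_n a_n x^n.
(1 - 2 x^2) y'' contributes (n+2)(n+1) a_{n+2} - 2 n(n-1) a_n at x^n.
-x y'(x) contributes -n a_n at x^n.
-6 y(x) contributes -6 a_n at x^n.
Matching x^n: (n+2)(n+1) a_{n+2} + (-2 n(n-1) - n - 6) a_n = 0.
Thus a_{n+2} = (2 n(n-1) + n + 6) / ((n+1)(n+2)) * a_n.

Check with a_0 = 1, a_1 = 0 (apply the recurrence for n = 0, 1, 2, 3): a_0 = 1, a_1 = 0, a_2 = 3, a_3 = 0, a_4 = 3, a_5 = 0.

a_(n+2) = (2 n(n-1) + n + 6) / ((n+1)(n+2)) * a_n; check: a_0 = 1, a_1 = 0, a_2 = 3, a_3 = 0, a_4 = 3, a_5 = 0


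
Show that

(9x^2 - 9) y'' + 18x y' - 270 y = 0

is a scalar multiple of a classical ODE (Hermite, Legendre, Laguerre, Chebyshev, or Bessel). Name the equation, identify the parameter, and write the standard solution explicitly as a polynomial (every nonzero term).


All three coefficients share the factor -9; dividing through by -9 gives  (1 - x^2) y'' - 2x y' + 30 y = 0.
This matches the Legendre equation (1 - x^2) y'' - 2x y' + n(n+1) y = 0 (note the -2x y' term) with n(n+1) = 30, so n = 5; the polynomial solution is P_5(x).
With y = sum_k a_k x^k, matching x^k gives (k+2)(k+1) a_{k+2} = [k(k+1) - n(n+1)] a_k = (k - 5)(k + 6) a_k. The right side vanishes at k = 5, so the series with the parity of 5 terminates at degree 5.
Standard normalization (P_n(1) = 1): leading coefficient (2n)!/(2^n (n!)^2) = 3628800/(32*14400) = 63/8, so a_5 = 63/8. Work downward with a_k = (k+1)(k+2) a_{k+2} / ((k - 5)(k + 6)):
  a_3 = (4)(5)(63/8) / ((3 - 5)(3 + 6)) = (315/2)/(-18) = -35/4
  a_1 = (2)(3)(-35/4) / ((1 - 5)(1 + 6)) = (-105/2)/(-28) = 15/8
Hence P_5(x) = 63 x^5/8 - 35 x^3/4 + 15 x/8.

P_5(x); series = 63 x^5/8 - 35 x^3/4 + 15 x/8


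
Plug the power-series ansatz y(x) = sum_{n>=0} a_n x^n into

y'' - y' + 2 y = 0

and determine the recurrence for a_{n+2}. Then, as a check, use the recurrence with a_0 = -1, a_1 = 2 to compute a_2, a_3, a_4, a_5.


Substitute y = sum_n a_n x^n.
y''(x) has coefficient (n+2)(n+1) a_{n+2} at x^n;
-y'(x) has coefficient -(n+1) a_{n+1} at x^n;
2 y(x) has coefficient 2 a_n at x^n.
Matching x^n: (n+2)(n+1) a_{n+2} - (n+1) a_{n+1} + 2 a_n = 0.
Thus a_{n+2} = [(n+1) a_{n+1} - 2 a_n] / ((n+1)(n+2)).

Check with a_0 = -1, a_1 = 2 (apply the recurrence for n = 0, 1, 2, 3): a_0 = -1, a_1 = 2, a_2 = 2, a_3 = 0, a_4 = -1/3, a_5 = -1/15.

a_(n+2) = [(n+1) a_(n+1) - 2 a_n] / ((n+1)(n+2)); check: a_0 = -1, a_1 = 2, a_2 = 2, a_3 = 0, a_4 = -1/3, a_5 = -1/15


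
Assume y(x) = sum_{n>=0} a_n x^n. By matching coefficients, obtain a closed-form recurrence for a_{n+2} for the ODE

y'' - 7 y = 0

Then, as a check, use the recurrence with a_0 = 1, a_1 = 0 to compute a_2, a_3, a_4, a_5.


Substitute y = sum_n a_n x^n into y'' + (const) y = 0.
y''(x) = sum_{n>=0} (n+2)(n+1) a_{n+2} x^n.
The ODE becomes sum_n [(n+2)(n+1) a_{n+2} - 7 a_n] x^n = 0.
Setting each coefficient to zero gives the recurrence:
  (n+2)(n+1) a_{n+2} - 7 a_n = 0,
  a_{n+2} = 7 / ((n+1)(n+2)) a_n.

Check with a_0 = 1, a_1 = 0 (apply the recurrence for n = 0, 1, 2, 3): a_0 = 1, a_1 = 0, a_2 = 7/2, a_3 = 0, a_4 = 49/24, a_5 = 0.

a_{n+2} = 7/((n+1)(n+2)) * a_n; check: a_0 = 1, a_1 = 0, a_2 = 7/2, a_3 = 0, a_4 = 49/24, a_5 = 0


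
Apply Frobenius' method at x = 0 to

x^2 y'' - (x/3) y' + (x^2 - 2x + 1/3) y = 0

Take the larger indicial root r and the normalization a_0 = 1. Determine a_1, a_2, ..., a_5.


Write in Frobenius form y'' + (p(x)/x) y' + (q(x)/x^2) y = 0:
  p(x) = -1/3,  q(x) = x^2 - 2x + 1/3.
Indicial equation: r(r-1) + (-1/3) r + (1/3) = 0 -> roots r_1 = 1, r_2 = 1/3.
Take r = r_1 = 1. Let y(x) = x^r sum_{n>=0} a_n x^n with a_0 = 1.
Substitute y = x^r sum a_n x^n and match x^{r+n}. The recurrence is
  D(n) a_n - 2 a_{n-1} + 1 a_{n-2} = 0,  where D(n) = (r+n)(r+n-1) + (-1/3)(r+n) + (1/3).
  a_n = [2 a_{n-1} - 1 a_{n-2}] / D(n).
Since the indicial polynomial factors as (r - r_1)(r - r_2), D(n) = (r_1 + n - r_1)(r_1 + n - r_2) = n(n + 2/3).
Evaluating step by step (a_0 = 1):
  n = 1: D(1) = 1(1 + 2/3) = 5/3; numerator = 2(1) = 2; a_1 = (2)/(5/3) = 6/5
  n = 2: D(2) = 2(2 + 2/3) = 16/3; numerator = 2(6/5) - 1(1) = 7/5; a_2 = (7/5)/(16/3) = 21/80
  n = 3: D(3) = 3(3 + 2/3) = 11; numerator = 2(21/80) - 1(6/5) = -27/40; a_3 = (-27/40)/(11) = -27/440
  n = 4: D(4) = 4(4 + 2/3) = 56/3; numerator = 2(-27/440) - 1(21/80) = -339/880; a_4 = (-339/880)/(56/3) = -1017/49280
  n = 5: D(5) = 5(5 + 2/3) = 85/3; numerator = 2(-1017/49280) - 1(-27/440) = 9/448; a_5 = (9/448)/(85/3) = 27/38080

r = 1; a_0 = 1; a_1 = 6/5; a_2 = 21/80; a_3 = -27/440; a_4 = -1017/49280; a_5 = 27/38080


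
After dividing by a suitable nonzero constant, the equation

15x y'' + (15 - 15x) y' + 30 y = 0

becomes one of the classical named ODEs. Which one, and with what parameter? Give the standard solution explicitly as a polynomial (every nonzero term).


All three coefficients share the factor 15; dividing through by 15 gives  x y'' + (1 - x) y' + 2 y = 0.
This matches the Laguerre equation x y'' + (1 - x) y' + n y = 0 with n = 2; the polynomial solution is L_2(x).
With y = sum_k a_k x^k, matching x^k gives (k+1)k a_{k+1} + (k+1) a_{k+1} - k a_k + n a_k = 0, i.e. (k+1)^2 a_{k+1} = (k - n) a_k = (k - 2) a_k. The right side vanishes at k = 2, so the series terminates at degree 2.
Standard normalization L_n(0) = 1 gives a_0 = 1. Work upward with a_{k+1} = (k - 2) a_k / (k+1)^2:
  a_1 = (0 - 2)(1) / 1^2 = -2/1 = -2
  a_2 = (1 - 2)(-2) / 2^2 = 2/4 = 1/2
Hence L_2(x) = x^2/2 - 2 x + 1.

L_2(x); series = x^2/2 - 2 x + 1


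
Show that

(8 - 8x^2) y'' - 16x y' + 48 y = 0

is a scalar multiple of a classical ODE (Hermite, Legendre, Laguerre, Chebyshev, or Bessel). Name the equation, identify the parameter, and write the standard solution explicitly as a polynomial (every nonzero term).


All three coefficients share the factor 8; dividing through by 8 gives  (1 - x^2) y'' - 2x y' + 6 y = 0.
This matches the Legendre equation (1 - x^2) y'' - 2x y' + n(n+1) y = 0 (note the -2x y' term) with n(n+1) = 6, so n = 2; the polynomial solution is P_2(x).
With y = sum_k a_k x^k, matching x^k gives (k+2)(k+1) a_{k+2} = [k(k+1) - n(n+1)] a_k = (k - 2)(k + 3) a_k. The right side vanishes at k = 2, so the series with the parity of 2 terminates at degree 2.
Standard normalization (P_n(1) = 1): leading coefficient (2n)!/(2^n (n!)^2) = 24/(4*4) = 3/2, so a_2 = 3/2. Work downward with a_k = (k+1)(k+2) a_{k+2} / ((k - 2)(k + 3)):
  a_0 = (1)(2)(3/2) / ((0 - 2)(0 + 3)) = 3/(-6) = -1/2
Hence P_2(x) = 3 x^2/2 - 1/2.

P_2(x); series = 3 x^2/2 - 1/2


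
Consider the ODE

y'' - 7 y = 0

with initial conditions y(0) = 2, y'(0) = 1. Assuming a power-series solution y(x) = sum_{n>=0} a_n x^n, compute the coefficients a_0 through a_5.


Ansatz: y(x) = sum_{n>=0} a_n x^n, so y'(x) = sum_{n>=1} n a_n x^(n-1) and y''(x) = sum_{n>=2} n(n-1) a_n x^(n-2).
Substitute into P(x) y'' + Q(x) y' + R(x) y = 0 with P(x) = 1, Q(x) = 0, R(x) = -7, and match powers of x.
Initial conditions: a_0 = 2, a_1 = 1.
Setting the coefficient of each power of x to zero and solving order by order (substituting the coefficients already found):
  x^0: 2 a_2 - 7 a_0 = 0  ->  2 a_2 = 7 a_0 = 14  ->  a_2 = 7
  x^1: 6 a_3 - 7 a_1 = 0  ->  6 a_3 = 7 a_1 = 7  ->  a_3 = 7/6
  x^2: 12 a_4 - 7 a_2 = 0  ->  12 a_4 = 7 a_2 = 49  ->  a_4 = 49/12
  x^3: 20 a_5 - 7 a_3 = 0  ->  20 a_5 = 7 a_3 = 49/6  ->  a_5 = 49/120
Truncated series: y(x) = 2 + x + 7 x^2 + (7/6) x^3 + (49/12) x^4 + (49/120) x^5 + O(x^6).

a_0 = 2; a_1 = 1; a_2 = 7; a_3 = 7/6; a_4 = 49/12; a_5 = 49/120


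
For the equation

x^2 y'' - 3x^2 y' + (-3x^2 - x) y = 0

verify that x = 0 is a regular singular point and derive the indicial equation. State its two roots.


Divide by x^2 to reach normal form y'' + P_1(x) y' + P_2(x) y = 0 with P_1(x) = -3 and P_2(x) = -3 - 1/x.
x = 0 is a singular point because the y-coefficient -3 - 1/x has a pole at x = 0.
It is a regular singular point because x P_1(x) = p(x) = -3x and x^2 P_2(x) = q(x) = -3x^2 - x are polynomials, hence analytic at x = 0.
p(0) = 0,  q(0) = 0.
Indicial equation: r(r-1) + p(0) r + q(0) = 0, i.e. r^2 + (p(0) - 1) r + q(0) = 0, i.e. r^2 - 1 r = 0.
Discriminant: (-1)^2 - 4(0) = 1, so r = (1 ± 1)/2.
Solving: r_1 = 1, r_2 = 0.

indicial: r^2 - 1 r = 0; roots r_1 = 1, r_2 = 0


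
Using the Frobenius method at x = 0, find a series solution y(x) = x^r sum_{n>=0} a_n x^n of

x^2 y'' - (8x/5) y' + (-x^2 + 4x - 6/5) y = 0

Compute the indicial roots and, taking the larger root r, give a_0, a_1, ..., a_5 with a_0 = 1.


Write in Frobenius form y'' + (p(x)/x) y' + (q(x)/x^2) y = 0:
  p(x) = -8/5,  q(x) = -x^2 + 4x - 6/5.
Indicial equation: r(r-1) + (-8/5) r + (-6/5) = 0 -> roots r_1 = 3, r_2 = -2/5.
Take r = r_1 = 3. Let y(x) = x^r sum_{n>=0} a_n x^n with a_0 = 1.
Substitute y = x^r sum a_n x^n and match x^{r+n}. The recurrence is
  D(n) a_n + 4 a_{n-1} - 1 a_{n-2} = 0,  where D(n) = (r+n)(r+n-1) + (-8/5)(r+n) + (-6/5).
  a_n = [-4 a_{n-1} + 1 a_{n-2}] / D(n).
Since the indicial polynomial factors as (r - r_1)(r - r_2), D(n) = (r_1 + n - r_1)(r_1 + n - r_2) = n(n + 17/5).
Evaluating step by step (a_0 = 1):
  n = 1: D(1) = 1(1 + 17/5) = 22/5; numerator = -4(1) = -4; a_1 = (-4)/(22/5) = -10/11
  n = 2: D(2) = 2(2 + 17/5) = 54/5; numerator = -4(-10/11) + 1(1) = 51/11; a_2 = (51/11)/(54/5) = 85/198
  n = 3: D(3) = 3(3 + 17/5) = 96/5; numerator = -4(85/198) + 1(-10/11) = -260/99; a_3 = (-260/99)/(96/5) = -325/2376
  n = 4: D(4) = 4(4 + 17/5) = 148/5; numerator = -4(-325/2376) + 1(85/198) = 290/297; a_4 = (290/297)/(148/5) = 725/21978
  n = 5: D(5) = 5(5 + 17/5) = 42; numerator = -4(725/21978) + 1(-325/2376) = -875/3256; a_5 = (-875/3256)/(42) = -125/19536

r = 3; a_0 = 1; a_1 = -10/11; a_2 = 85/198; a_3 = -325/2376; a_4 = 725/21978; a_5 = -125/19536
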